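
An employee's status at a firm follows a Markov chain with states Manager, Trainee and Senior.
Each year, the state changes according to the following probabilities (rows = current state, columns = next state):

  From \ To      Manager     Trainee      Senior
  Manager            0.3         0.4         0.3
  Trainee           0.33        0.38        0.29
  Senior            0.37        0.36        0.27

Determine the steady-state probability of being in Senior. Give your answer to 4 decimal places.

0.2876

Let the stationary distribution be π with π = πP and π_1 + π_2 + π_3 = 1.
π_1 = 0.3·π_1 + 0.33·π_2 + 0.37·π_3
π_2 = 0.4·π_1 + 0.38·π_2 + 0.36·π_3
Solving with the normalization constraint gives π = (0.3316, 0.3809, 0.2876).
So the stationary probability of Senior is 0.2876.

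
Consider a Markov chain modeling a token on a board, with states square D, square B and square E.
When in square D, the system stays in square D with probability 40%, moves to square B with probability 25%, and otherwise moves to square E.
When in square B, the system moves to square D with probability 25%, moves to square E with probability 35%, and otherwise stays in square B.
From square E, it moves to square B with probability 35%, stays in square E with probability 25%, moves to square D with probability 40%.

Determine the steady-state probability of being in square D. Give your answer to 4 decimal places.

0.3503

Let the stationary distribution be π with π = πP and π_1 + π_2 + π_3 = 1.
π_1 = 0.4·π_1 + 0.25·π_2 + 0.4·π_3
π_2 = 0.25·π_1 + 0.4·π_2 + 0.35·π_3
Solving with the normalization constraint gives π = (0.3503, 0.3316, 0.3182).
So the stationary probability of square D is 0.3503.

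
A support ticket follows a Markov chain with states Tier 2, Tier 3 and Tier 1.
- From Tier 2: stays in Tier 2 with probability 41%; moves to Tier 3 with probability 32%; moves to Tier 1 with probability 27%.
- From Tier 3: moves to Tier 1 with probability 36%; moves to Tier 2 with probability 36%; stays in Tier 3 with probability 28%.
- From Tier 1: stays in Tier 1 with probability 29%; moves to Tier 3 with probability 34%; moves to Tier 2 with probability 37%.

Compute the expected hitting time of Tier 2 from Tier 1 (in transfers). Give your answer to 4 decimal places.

Let t(s) be the expected number of transfers to first reach Tier 2 from state s, with t(Tier 2) = 0. Conditioning on the first transfer:
t(Tier 3) = 1 + 0.28·t(Tier 3) + 0.36·t(Tier 1)
t(Tier 1) = 1 + 0.34·t(Tier 3) + 0.29·t(Tier 1)
Solving: t(Tier 3) = 2.7521, t(Tier 1) = 2.7263.
Expected transfers from Tier 1 to Tier 2: 2.7263.

2.7263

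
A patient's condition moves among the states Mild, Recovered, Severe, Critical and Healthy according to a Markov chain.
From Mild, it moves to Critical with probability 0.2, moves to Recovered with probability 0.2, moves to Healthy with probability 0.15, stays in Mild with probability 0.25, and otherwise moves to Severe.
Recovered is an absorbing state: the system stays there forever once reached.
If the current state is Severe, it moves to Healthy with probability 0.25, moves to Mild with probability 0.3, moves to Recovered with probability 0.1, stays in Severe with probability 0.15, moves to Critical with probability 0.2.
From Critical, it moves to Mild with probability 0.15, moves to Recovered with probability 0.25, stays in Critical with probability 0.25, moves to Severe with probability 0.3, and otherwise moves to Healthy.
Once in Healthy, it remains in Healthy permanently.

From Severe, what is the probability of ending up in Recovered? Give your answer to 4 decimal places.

Let h(s) be the probability of absorption at Recovered starting from transient state s. Then h(Recovered) = 1 and h(Healthy) = 0. By first-step analysis:
h(Mild) = 0.25·h(Mild) + 0.2·1 + 0.2·h(Severe) + 0.2·h(Critical) + 0.15·0
h(Severe) = 0.3·h(Mild) + 0.1·1 + 0.15·h(Severe) + 0.2·h(Critical) + 0.25·0
h(Critical) = 0.15·h(Mild) + 0.25·1 + 0.3·h(Severe) + 0.25·h(Critical) + 0.05·0
Solving: h(Mild) = 0.5581, h(Severe) = 0.4629, h(Critical) = 0.6301.
Starting from Severe, the probability is 0.4629.

0.4629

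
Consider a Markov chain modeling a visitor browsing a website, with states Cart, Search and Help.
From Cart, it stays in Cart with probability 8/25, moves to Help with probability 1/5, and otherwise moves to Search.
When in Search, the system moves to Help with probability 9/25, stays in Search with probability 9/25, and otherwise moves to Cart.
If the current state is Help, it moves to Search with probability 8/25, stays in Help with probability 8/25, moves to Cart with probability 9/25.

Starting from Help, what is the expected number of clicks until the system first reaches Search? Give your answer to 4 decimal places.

2.6639

Let t(s) be the expected number of clicks to first reach Search from state s, with t(Search) = 0. Conditioning on the first click:
t(Cart) = 1 + 0.32·t(Cart) + 0.2·t(Help)
t(Help) = 1 + 0.36·t(Cart) + 0.32·t(Help)
Solving: t(Cart) = 2.2541, t(Help) = 2.6639.
Expected clicks from Help to Search: 2.6639.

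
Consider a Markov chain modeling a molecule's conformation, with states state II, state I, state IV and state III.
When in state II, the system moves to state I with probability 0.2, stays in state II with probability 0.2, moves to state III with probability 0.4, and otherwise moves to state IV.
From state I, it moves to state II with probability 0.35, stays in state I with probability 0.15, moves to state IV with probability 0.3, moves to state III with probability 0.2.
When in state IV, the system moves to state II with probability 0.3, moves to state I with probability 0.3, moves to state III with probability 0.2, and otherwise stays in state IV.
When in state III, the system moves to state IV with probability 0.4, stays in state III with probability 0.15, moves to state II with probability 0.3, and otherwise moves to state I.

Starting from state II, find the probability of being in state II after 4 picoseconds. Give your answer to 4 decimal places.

0.2824

Propagate the distribution vector 4 picoseconds from state II.
After 0 picoseconds: (1.0000, 0.0000, 0.0000, 0.0000)
After 1 picosecond: (0.2000, 0.2000, 0.2000, 0.4000)
After 2 picoseconds: (0.2900, 0.1900, 0.3000, 0.2200)
After 3 picoseconds: (0.2805, 0.2095, 0.2630, 0.2470)
After 4 picoseconds: (0.2824, 0.2035, 0.2704, 0.2438)
P(in state II after 4 picoseconds) = 0.2824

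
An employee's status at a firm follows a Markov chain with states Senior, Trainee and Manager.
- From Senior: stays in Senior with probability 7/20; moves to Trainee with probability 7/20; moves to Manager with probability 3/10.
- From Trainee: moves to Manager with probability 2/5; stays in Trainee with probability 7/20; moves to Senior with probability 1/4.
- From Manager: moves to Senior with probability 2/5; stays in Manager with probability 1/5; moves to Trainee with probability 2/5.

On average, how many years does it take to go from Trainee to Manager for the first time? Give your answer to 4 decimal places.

Let t(s) be the expected number of years to first reach Manager from state s, with t(Manager) = 0. Conditioning on the first year:
t(Senior) = 1 + 0.35·t(Senior) + 0.35·t(Trainee)
t(Trainee) = 1 + 0.25·t(Senior) + 0.35·t(Trainee)
Solving: t(Senior) = 2.9851, t(Trainee) = 2.6866.
Expected years from Trainee to Manager: 2.6866.

2.6866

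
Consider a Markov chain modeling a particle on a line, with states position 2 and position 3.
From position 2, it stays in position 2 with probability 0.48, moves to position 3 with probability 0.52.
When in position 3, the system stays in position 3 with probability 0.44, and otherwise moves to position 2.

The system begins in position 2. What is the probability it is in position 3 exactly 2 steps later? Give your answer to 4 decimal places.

0.4784

Sum over the intermediate state after 1 step:
P = P(position 2→position 2)·P(position 2→position 3) + P(position 2→position 3)·P(position 3→position 3)
  = 0.48×0.52 + 0.52×0.44
  = 0.2496 + 0.2288 = 0.4784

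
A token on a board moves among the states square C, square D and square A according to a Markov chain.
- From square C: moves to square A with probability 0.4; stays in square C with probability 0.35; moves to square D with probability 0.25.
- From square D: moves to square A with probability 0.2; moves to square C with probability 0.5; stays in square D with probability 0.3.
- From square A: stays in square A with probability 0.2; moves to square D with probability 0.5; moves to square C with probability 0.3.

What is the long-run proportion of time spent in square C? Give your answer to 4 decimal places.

0.3866

Let the stationary distribution be π with π = πP and π_1 + π_2 + π_3 = 1.
π_1 = 0.35·π_1 + 0.5·π_2 + 0.3·π_3
π_2 = 0.25·π_1 + 0.3·π_2 + 0.5·π_3
Solving with the normalization constraint gives π = (0.3866, 0.3361, 0.2773).
So the stationary probability of square C is 0.3866.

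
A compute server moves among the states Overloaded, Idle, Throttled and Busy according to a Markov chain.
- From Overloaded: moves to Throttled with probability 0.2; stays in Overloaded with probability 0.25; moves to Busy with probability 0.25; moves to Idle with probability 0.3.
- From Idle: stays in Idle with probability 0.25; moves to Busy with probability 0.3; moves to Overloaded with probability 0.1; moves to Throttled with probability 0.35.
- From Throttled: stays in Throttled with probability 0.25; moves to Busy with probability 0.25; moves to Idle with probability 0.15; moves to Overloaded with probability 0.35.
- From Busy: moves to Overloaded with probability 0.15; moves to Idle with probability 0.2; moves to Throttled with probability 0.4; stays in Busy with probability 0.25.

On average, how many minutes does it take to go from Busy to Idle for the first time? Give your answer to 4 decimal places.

4.8045

Let t(s) be the expected number of minutes to first reach Idle from state s, with t(Idle) = 0. Conditioning on the first minute:
t(Overloaded) = 1 + 0.25·t(Overloaded) + 0.2·t(Throttled) + 0.25·t(Busy)
t(Throttled) = 1 + 0.35·t(Overloaded) + 0.25·t(Throttled) + 0.25·t(Busy)
t(Busy) = 1 + 0.15·t(Overloaded) + 0.4·t(Throttled) + 0.25·t(Busy)
Solving: t(Overloaded) = 4.2458, t(Throttled) = 4.9162, t(Busy) = 4.8045.
Expected minutes from Busy to Idle: 4.8045.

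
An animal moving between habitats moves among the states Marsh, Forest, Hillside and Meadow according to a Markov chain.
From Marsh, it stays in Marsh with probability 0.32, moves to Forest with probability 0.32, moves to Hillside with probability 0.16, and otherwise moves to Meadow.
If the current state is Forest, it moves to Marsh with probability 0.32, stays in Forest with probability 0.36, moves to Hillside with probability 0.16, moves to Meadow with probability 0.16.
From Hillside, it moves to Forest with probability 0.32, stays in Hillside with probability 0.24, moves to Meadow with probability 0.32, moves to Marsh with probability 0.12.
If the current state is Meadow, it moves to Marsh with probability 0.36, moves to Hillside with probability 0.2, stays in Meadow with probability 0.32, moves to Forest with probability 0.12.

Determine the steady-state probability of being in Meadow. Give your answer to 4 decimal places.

Let the stationary distribution be π with π = πP and π_1 + π_2 + π_3 + π_4 = 1.
π_1 = 0.32·π_1 + 0.32·π_2 + 0.12·π_3 + 0.36·π_4
π_2 = 0.32·π_1 + 0.36·π_2 + 0.32·π_3 + 0.12·π_4
π_3 = 0.16·π_1 + 0.16·π_2 + 0.24·π_3 + 0.2·π_4
Solving with the normalization constraint gives π = (0.2927, 0.2834, 0.1843, 0.2395).
So the stationary probability of Meadow is 0.2395.

0.2395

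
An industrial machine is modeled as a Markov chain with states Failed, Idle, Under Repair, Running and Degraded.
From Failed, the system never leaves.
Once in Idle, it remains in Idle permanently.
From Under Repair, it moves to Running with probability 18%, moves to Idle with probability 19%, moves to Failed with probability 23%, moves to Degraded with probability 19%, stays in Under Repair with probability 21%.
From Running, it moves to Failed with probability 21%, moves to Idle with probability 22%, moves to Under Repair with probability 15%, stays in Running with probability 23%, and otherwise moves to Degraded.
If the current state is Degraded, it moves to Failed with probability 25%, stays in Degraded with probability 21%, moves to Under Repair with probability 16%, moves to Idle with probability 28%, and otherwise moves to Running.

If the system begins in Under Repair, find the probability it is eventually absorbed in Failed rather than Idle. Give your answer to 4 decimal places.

0.5201

Let h(s) be the probability of absorption at Failed starting from transient state s. Then h(Failed) = 1 and h(Idle) = 0. By first-step analysis:
h(Under Repair) = 0.23·1 + 0.19·0 + 0.21·h(Under Repair) + 0.18·h(Running) + 0.19·h(Degraded)
h(Running) = 0.21·1 + 0.22·0 + 0.15·h(Under Repair) + 0.23·h(Running) + 0.19·h(Degraded)
h(Degraded) = 0.25·1 + 0.28·0 + 0.16·h(Under Repair) + 0.1·h(Running) + 0.21·h(Degraded)
Solving: h(Under Repair) = 0.5201, h(Running) = 0.4935, h(Degraded) = 0.4843.
Starting from Under Repair, the probability is 0.5201.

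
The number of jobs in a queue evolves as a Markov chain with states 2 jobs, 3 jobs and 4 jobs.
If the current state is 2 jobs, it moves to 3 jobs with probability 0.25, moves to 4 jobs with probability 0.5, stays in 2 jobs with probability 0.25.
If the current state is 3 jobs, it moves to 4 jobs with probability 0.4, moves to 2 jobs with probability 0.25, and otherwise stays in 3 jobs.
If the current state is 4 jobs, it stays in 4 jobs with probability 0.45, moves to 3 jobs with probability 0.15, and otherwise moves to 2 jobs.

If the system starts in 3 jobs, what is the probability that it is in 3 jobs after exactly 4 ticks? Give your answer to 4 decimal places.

0.2277

Propagate the distribution vector 4 ticks from 3 jobs.
After 0 ticks: (0.0000, 1.0000, 0.0000)
After 1 tick: (0.2500, 0.3500, 0.4000)
After 2 ticks: (0.3100, 0.2450, 0.4450)
After 3 ticks: (0.3168, 0.2300, 0.4533)
After 4 ticks: (0.3180, 0.2277, 0.4543)
P(in 3 jobs after 4 ticks) = 0.2277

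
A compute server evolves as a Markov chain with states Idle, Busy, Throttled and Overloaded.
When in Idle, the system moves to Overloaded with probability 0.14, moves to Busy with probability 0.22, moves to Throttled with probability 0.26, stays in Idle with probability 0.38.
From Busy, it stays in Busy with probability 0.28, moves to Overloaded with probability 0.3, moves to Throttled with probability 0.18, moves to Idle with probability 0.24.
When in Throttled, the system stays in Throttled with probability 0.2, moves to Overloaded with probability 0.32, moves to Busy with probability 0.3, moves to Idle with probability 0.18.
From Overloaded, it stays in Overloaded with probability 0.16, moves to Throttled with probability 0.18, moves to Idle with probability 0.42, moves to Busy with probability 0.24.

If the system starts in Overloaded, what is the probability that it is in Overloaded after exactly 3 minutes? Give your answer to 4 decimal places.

0.2237

Propagate the distribution vector 3 minutes from Overloaded.
After 0 minutes: (0.0000, 0.0000, 0.0000, 1.0000)
After 1 minute: (0.4200, 0.2400, 0.1800, 0.1600)
After 2 minutes: (0.3168, 0.2520, 0.2172, 0.2140)
After 3 minutes: (0.3098, 0.2568, 0.2097, 0.2237)
P(in Overloaded after 3 minutes) = 0.2237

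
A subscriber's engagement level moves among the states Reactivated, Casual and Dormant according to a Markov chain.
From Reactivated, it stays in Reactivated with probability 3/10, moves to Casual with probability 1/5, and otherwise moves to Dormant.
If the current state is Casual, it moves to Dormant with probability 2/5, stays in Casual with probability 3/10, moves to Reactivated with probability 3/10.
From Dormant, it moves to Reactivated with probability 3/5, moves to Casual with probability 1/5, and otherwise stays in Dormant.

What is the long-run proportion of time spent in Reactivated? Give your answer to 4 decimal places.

Let the stationary distribution be π with π = πP and π_1 + π_2 + π_3 = 1.
π_1 = 0.3·π_1 + 0.3·π_2 + 0.6·π_3
π_2 = 0.2·π_1 + 0.3·π_2 + 0.2·π_3
Solving with the normalization constraint gives π = (0.4103, 0.2222, 0.3675).
So the stationary probability of Reactivated is 0.4103.

0.4103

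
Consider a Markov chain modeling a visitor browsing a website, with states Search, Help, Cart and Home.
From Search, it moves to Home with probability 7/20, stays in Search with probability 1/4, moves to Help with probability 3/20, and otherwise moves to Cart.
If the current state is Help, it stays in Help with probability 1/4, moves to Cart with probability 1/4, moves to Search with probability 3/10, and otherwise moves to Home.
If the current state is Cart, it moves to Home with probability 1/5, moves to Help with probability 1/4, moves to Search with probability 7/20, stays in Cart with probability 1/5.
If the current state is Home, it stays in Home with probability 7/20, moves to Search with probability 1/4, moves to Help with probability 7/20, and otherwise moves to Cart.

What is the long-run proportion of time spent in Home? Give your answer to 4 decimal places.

0.2849

Let the stationary distribution be π with π = πP and π_1 + π_2 + π_3 + π_4 = 1.
π_1 = 0.25·π_1 + 0.3·π_2 + 0.35·π_3 + 0.25·π_4
π_2 = 0.15·π_1 + 0.25·π_2 + 0.25·π_3 + 0.35·π_4
π_3 = 0.25·π_1 + 0.25·π_2 + 0.2·π_3 + 0.05·π_4
Solving with the normalization constraint gives π = (0.2809, 0.2504, 0.1838, 0.2849).
So the stationary probability of Home is 0.2849.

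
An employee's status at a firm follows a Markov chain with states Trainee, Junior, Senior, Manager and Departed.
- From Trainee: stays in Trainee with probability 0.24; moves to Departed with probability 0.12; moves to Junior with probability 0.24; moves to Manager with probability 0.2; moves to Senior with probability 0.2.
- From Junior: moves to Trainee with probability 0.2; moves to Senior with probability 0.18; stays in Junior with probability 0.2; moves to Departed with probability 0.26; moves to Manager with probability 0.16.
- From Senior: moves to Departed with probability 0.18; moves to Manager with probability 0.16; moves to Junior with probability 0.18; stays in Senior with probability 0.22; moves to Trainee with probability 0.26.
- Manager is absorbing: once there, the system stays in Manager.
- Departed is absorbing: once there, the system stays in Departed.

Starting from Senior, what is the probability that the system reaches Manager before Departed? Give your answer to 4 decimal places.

Let h(s) be the probability of absorption at Manager starting from transient state s. Then h(Manager) = 1 and h(Departed) = 0. By first-step analysis:
h(Trainee) = 0.24·h(Trainee) + 0.24·h(Junior) + 0.2·h(Senior) + 0.2·1 + 0.12·0
h(Junior) = 0.2·h(Trainee) + 0.2·h(Junior) + 0.18·h(Senior) + 0.16·1 + 0.26·0
h(Senior) = 0.26·h(Trainee) + 0.18·h(Junior) + 0.22·h(Senior) + 0.16·1 + 0.18·0
Solving: h(Trainee) = 0.5297, h(Junior) = 0.4412, h(Senior) = 0.4835.
Starting from Senior, the probability is 0.4835.

0.4835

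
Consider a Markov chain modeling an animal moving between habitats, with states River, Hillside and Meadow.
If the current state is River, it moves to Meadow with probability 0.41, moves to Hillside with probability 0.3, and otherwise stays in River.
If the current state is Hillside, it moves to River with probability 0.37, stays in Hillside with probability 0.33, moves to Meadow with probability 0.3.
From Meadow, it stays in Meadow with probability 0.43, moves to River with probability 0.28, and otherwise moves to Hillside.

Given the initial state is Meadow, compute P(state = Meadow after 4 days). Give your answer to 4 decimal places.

0.3841

Propagate the distribution vector 4 days from Meadow.
After 0 days: (0.0000, 0.0000, 1.0000)
After 1 day: (0.2800, 0.2900, 0.4300)
After 2 days: (0.3089, 0.3044, 0.3867)
After 3 days: (0.3105, 0.3053, 0.3843)
After 4 days: (0.3106, 0.3053, 0.3841)
P(in Meadow after 4 days) = 0.3841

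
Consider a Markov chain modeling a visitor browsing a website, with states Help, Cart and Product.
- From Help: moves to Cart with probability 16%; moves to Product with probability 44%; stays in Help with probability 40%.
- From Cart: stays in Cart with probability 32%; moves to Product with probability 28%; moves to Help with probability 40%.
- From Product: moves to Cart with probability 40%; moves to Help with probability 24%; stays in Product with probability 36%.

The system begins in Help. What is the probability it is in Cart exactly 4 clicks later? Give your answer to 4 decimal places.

Propagate the distribution vector 4 clicks from Help.
After 0 clicks: (1.0000, 0.0000, 0.0000)
After 1 click: (0.4000, 0.1600, 0.4400)
After 2 clicks: (0.3296, 0.2912, 0.3792)
After 3 clicks: (0.3393, 0.2976, 0.3631)
After 4 clicks: (0.3419, 0.2948, 0.3633)
P(in Cart after 4 clicks) = 0.2948

0.2948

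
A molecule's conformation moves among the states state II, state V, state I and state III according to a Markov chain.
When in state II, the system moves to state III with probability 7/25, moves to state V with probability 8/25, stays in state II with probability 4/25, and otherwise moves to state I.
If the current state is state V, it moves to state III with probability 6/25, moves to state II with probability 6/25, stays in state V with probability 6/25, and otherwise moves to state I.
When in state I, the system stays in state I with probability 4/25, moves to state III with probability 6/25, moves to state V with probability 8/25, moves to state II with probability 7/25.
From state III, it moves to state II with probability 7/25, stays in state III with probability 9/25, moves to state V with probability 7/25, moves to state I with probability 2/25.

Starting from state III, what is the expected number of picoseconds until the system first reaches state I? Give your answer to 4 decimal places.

5.7438

Let t(s) be the expected number of picoseconds to first reach state I from state s, with t(state I) = 0. Conditioning on the first picosecond:
t(state II) = 1 + 0.16·t(state II) + 0.32·t(state V) + 0.28·t(state III)
t(state V) = 1 + 0.24·t(state II) + 0.24·t(state V) + 0.24·t(state III)
t(state III) = 1 + 0.28·t(state II) + 0.28·t(state V) + 0.36·t(state III)
Solving: t(state II) = 4.8850, t(state V) = 4.6722, t(state III) = 5.7438.
Expected picoseconds from state III to state I: 5.7438.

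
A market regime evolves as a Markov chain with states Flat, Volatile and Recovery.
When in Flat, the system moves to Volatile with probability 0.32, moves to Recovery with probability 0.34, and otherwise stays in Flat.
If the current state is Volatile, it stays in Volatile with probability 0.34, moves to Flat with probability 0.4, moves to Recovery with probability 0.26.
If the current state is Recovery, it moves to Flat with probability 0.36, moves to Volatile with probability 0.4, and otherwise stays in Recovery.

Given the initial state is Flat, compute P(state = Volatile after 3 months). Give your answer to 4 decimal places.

Propagate the distribution vector 3 months from Flat.
After 0 months: (1.0000, 0.0000, 0.0000)
After 1 month: (0.3400, 0.3200, 0.3400)
After 2 months: (0.3660, 0.3536, 0.2804)
After 3 months: (0.3668, 0.3495, 0.2837)
P(in Volatile after 3 months) = 0.3495

0.3495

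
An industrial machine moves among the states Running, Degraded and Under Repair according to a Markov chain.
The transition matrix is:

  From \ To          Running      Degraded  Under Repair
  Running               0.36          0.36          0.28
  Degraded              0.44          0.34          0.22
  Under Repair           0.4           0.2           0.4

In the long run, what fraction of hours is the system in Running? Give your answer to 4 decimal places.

0.3964

Let the stationary distribution be π with π = πP and π_1 + π_2 + π_3 = 1.
π_1 = 0.36·π_1 + 0.44·π_2 + 0.4·π_3
π_2 = 0.36·π_1 + 0.34·π_2 + 0.2·π_3
Solving with the normalization constraint gives π = (0.3964, 0.3063, 0.2973).
So the stationary probability of Running is 0.3964.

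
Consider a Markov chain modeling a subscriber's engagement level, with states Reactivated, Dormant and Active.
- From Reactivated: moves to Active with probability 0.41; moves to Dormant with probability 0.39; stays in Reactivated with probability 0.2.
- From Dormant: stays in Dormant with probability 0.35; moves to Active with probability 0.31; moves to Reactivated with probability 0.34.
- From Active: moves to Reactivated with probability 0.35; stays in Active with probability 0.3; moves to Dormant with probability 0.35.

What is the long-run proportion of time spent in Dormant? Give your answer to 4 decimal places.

Let the stationary distribution be π with π = πP and π_1 + π_2 + π_3 = 1.
π_1 = 0.2·π_1 + 0.34·π_2 + 0.35·π_3
π_2 = 0.39·π_1 + 0.35·π_2 + 0.35·π_3
Solving with the normalization constraint gives π = (0.3012, 0.3620, 0.3368).
So the stationary probability of Dormant is 0.3620.

0.3620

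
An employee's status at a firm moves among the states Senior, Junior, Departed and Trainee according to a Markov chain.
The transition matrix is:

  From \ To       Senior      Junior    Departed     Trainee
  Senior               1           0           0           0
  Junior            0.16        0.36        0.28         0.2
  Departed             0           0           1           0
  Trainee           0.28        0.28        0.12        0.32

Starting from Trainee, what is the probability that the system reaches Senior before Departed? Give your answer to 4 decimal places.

0.5907

Let h(s) be the probability of absorption at Senior starting from transient state s. Then h(Senior) = 1 and h(Departed) = 0. By first-step analysis:
h(Junior) = 0.16·1 + 0.36·h(Junior) + 0.28·0 + 0.2·h(Trainee)
h(Trainee) = 0.28·1 + 0.28·h(Junior) + 0.12·0 + 0.32·h(Trainee)
Solving: h(Junior) = 0.4346, h(Trainee) = 0.5907.
Starting from Trainee, the probability is 0.5907.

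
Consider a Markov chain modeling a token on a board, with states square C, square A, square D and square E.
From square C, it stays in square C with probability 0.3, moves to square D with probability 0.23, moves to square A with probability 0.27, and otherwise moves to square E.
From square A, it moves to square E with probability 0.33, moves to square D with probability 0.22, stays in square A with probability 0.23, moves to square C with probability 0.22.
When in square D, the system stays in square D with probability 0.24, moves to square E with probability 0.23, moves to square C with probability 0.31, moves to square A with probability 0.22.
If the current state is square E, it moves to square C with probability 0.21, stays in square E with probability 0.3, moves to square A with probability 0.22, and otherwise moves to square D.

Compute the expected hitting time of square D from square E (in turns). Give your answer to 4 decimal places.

4.0166

Let t(s) be the expected number of turns to first reach square D from state s, with t(square D) = 0. Conditioning on the first turn:
t(square C) = 1 + 0.3·t(square C) + 0.27·t(square A) + 0.2·t(square E)
t(square A) = 1 + 0.22·t(square C) + 0.23·t(square A) + 0.33·t(square E)
t(square E) = 1 + 0.21·t(square C) + 0.22·t(square A) + 0.3·t(square E)
Solving: t(square C) = 4.2044, t(square A) = 4.2214, t(square E) = 4.0166.
Expected turns from square E to square D: 4.0166.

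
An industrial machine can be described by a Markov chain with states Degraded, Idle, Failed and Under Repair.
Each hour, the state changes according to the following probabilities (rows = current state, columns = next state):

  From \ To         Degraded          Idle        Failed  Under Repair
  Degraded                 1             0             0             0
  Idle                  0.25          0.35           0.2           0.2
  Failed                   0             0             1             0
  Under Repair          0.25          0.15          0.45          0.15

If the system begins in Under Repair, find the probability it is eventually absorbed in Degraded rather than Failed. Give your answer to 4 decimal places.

0.3828

Let h(s) be the probability of absorption at Degraded starting from transient state s. Then h(Degraded) = 1 and h(Failed) = 0. By first-step analysis:
h(Idle) = 0.25·1 + 0.35·h(Idle) + 0.2·0 + 0.2·h(Under Repair)
h(Under Repair) = 0.25·1 + 0.15·h(Idle) + 0.45·0 + 0.15·h(Under Repair)
Solving: h(Idle) = 0.5024, h(Under Repair) = 0.3828.
Starting from Under Repair, the probability is 0.3828.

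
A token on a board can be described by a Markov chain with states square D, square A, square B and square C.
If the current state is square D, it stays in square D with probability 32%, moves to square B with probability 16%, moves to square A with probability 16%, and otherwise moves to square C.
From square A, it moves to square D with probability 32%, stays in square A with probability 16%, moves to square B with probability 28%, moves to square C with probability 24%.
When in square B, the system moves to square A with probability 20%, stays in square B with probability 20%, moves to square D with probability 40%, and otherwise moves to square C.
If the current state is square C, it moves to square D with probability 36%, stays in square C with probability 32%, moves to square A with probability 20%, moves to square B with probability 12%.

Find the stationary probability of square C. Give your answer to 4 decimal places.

0.2983

Let the stationary distribution be π with π = πP and π_1 + π_2 + π_3 + π_4 = 1.
π_1 = 0.32·π_1 + 0.32·π_2 + 0.4·π_3 + 0.36·π_4
π_2 = 0.16·π_1 + 0.16·π_2 + 0.2·π_3 + 0.2·π_4
π_3 = 0.16·π_1 + 0.28·π_2 + 0.2·π_3 + 0.12·π_4
Solving with the normalization constraint gives π = (0.3461, 0.1790, 0.1766, 0.2983).
So the stationary probability of square C is 0.2983.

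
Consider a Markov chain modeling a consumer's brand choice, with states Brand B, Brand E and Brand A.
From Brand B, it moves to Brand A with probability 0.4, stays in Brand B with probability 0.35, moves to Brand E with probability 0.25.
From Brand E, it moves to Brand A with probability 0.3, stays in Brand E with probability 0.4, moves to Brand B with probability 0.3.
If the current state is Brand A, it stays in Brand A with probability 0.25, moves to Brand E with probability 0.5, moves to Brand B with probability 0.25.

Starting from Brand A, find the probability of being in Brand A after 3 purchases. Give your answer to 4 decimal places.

0.3144

Propagate the distribution vector 3 purchases from Brand A.
After 0 purchases: (0.0000, 0.0000, 1.0000)
After 1 purchase: (0.2500, 0.5000, 0.2500)
After 2 purchases: (0.3000, 0.3875, 0.3125)
After 3 purchases: (0.2994, 0.3863, 0.3144)
P(in Brand A after 3 purchases) = 0.3144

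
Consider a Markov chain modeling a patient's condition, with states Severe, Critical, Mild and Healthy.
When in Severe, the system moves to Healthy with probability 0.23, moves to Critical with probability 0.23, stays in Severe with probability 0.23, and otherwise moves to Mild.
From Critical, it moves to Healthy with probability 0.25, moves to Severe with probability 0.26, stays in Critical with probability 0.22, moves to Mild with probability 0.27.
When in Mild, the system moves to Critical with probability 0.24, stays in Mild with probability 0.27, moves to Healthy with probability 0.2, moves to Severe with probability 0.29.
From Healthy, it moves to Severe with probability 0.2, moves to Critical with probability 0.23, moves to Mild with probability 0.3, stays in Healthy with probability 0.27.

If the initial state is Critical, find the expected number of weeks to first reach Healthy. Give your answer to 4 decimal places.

Let t(s) be the expected number of weeks to first reach Healthy from state s, with t(Healthy) = 0. Conditioning on the first week:
t(Severe) = 1 + 0.23·t(Severe) + 0.23·t(Critical) + 0.31·t(Mild)
t(Critical) = 1 + 0.26·t(Severe) + 0.22·t(Critical) + 0.27·t(Mild)
t(Mild) = 1 + 0.29·t(Severe) + 0.24·t(Critical) + 0.27·t(Mild)
Solving: t(Severe) = 4.4260, t(Critical) = 4.3334, t(Mild) = 4.5528.
Expected weeks from Critical to Healthy: 4.3334.

4.3334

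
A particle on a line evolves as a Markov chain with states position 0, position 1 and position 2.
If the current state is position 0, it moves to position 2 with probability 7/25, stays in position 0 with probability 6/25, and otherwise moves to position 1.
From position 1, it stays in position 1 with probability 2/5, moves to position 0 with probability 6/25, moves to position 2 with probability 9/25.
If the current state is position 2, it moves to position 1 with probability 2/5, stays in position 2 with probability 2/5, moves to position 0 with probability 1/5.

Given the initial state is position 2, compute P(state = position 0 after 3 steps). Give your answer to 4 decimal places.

Propagate the distribution vector 3 steps from position 2.
After 0 steps: (0.0000, 0.0000, 1.0000)
After 1 step: (0.2000, 0.4000, 0.4000)
After 2 steps: (0.2240, 0.4160, 0.3600)
After 3 steps: (0.2256, 0.4179, 0.3565)
P(in position 0 after 3 steps) = 0.2256

0.2256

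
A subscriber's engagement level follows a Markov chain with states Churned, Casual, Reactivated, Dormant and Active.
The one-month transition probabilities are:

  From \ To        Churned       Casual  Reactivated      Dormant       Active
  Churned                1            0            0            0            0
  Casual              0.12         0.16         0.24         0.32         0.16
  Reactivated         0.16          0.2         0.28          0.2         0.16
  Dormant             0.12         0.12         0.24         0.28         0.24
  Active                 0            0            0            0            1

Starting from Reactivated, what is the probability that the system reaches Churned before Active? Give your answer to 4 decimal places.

0.4446

Let h(s) be the probability of absorption at Churned starting from transient state s. Then h(Churned) = 1 and h(Active) = 0. By first-step analysis:
h(Casual) = 0.12·1 + 0.16·h(Casual) + 0.24·h(Reactivated) + 0.32·h(Dormant) + 0.16·0
h(Reactivated) = 0.16·1 + 0.2·h(Casual) + 0.28·h(Reactivated) + 0.2·h(Dormant) + 0.16·0
h(Dormant) = 0.12·1 + 0.12·h(Casual) + 0.24·h(Reactivated) + 0.28·h(Dormant) + 0.24·0
Solving: h(Casual) = 0.4163, h(Reactivated) = 0.4446, h(Dormant) = 0.3842.
Starting from Reactivated, the probability is 0.4446.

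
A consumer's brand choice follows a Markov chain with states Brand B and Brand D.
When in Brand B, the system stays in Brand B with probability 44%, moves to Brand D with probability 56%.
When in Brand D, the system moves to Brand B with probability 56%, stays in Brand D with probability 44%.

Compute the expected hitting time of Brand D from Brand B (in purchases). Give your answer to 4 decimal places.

1.7857

Let t(s) be the expected number of purchases to first reach Brand D from state s, with t(Brand D) = 0. Conditioning on the first purchase:
t(Brand B) = 1 + 0.44·t(Brand B)
Solving: t(Brand B) = 1.7857.
Expected purchases from Brand B to Brand D: 1.7857.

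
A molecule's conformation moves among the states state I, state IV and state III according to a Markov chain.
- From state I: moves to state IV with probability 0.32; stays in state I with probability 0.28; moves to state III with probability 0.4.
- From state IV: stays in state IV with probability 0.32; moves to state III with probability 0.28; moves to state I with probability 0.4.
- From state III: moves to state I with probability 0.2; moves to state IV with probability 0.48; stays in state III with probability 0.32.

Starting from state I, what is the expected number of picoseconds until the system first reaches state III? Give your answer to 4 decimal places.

Let t(s) be the expected number of picoseconds to first reach state III from state s, with t(state III) = 0. Conditioning on the first picosecond:
t(state I) = 1 + 0.28·t(state I) + 0.32·t(state IV)
t(state IV) = 1 + 0.4·t(state I) + 0.32·t(state IV)
Solving: t(state I) = 2.7655, t(state IV) = 3.0973.
Expected picoseconds from state I to state III: 2.7655.

2.7655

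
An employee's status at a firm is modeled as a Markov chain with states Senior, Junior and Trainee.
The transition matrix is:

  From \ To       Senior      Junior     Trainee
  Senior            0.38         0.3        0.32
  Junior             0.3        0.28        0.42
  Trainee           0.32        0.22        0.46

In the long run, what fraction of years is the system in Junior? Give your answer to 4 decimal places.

0.2625

Let the stationary distribution be π with π = πP and π_1 + π_2 + π_3 = 1.
π_1 = 0.38·π_1 + 0.3·π_2 + 0.32·π_3
π_2 = 0.3·π_1 + 0.28·π_2 + 0.22·π_3
Solving with the normalization constraint gives π = (0.3348, 0.2625, 0.4026).
So the stationary probability of Junior is 0.2625.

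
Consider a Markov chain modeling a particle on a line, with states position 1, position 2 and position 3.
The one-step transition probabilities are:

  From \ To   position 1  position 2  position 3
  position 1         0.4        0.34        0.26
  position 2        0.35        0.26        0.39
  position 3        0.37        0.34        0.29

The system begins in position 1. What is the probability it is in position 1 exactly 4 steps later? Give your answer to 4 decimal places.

0.3750

Propagate the distribution vector 4 steps from position 1.
After 0 steps: (1.0000, 0.0000, 0.0000)
After 1 step: (0.4000, 0.3400, 0.2600)
After 2 steps: (0.3752, 0.3128, 0.3120)
After 3 steps: (0.3750, 0.3150, 0.3100)
After 4 steps: (0.3750, 0.3148, 0.3102)
P(in position 1 after 4 steps) = 0.3750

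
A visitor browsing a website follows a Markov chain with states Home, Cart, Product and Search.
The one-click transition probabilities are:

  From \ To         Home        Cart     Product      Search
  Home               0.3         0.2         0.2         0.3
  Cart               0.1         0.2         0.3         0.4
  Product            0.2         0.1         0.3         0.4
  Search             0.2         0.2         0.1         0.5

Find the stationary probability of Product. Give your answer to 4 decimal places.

0.1954

Let the stationary distribution be π with π = πP and π_1 + π_2 + π_3 + π_4 = 1.
π_1 = 0.3·π_1 + 0.1·π_2 + 0.2·π_3 + 0.2·π_4
π_2 = 0.2·π_1 + 0.2·π_2 + 0.1·π_3 + 0.2·π_4
π_3 = 0.2·π_1 + 0.3·π_2 + 0.3·π_3 + 0.1·π_4
Solving with the normalization constraint gives π = (0.2022, 0.1805, 0.1954, 0.4220).
So the stationary probability of Product is 0.1954.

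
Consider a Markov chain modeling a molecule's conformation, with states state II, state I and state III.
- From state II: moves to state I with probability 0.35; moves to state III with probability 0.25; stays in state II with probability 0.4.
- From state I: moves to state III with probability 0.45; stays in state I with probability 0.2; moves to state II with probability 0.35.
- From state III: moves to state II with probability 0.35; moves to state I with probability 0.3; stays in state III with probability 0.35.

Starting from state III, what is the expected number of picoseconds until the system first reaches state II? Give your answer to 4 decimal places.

Let t(s) be the expected number of picoseconds to first reach state II from state s, with t(state II) = 0. Conditioning on the first picosecond:
t(state I) = 1 + 0.2·t(state I) + 0.45·t(state III)
t(state III) = 1 + 0.3·t(state I) + 0.35·t(state III)
Solving: t(state I) = 2.8571, t(state III) = 2.8571.
Expected picoseconds from state III to state II: 2.8571.

2.8571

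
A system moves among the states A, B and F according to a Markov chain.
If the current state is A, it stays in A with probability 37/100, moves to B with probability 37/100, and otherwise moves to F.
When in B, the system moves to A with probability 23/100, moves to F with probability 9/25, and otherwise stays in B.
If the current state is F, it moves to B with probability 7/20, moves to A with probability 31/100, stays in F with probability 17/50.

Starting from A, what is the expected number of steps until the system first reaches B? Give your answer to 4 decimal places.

Let t(s) be the expected number of steps to first reach B from state s, with t(B) = 0. Conditioning on the first step:
t(A) = 1 + 0.37·t(A) + 0.26·t(F)
t(F) = 1 + 0.31·t(A) + 0.34·t(F)
Solving: t(A) = 2.7446, t(F) = 2.8043.
Expected steps from A to B: 2.7446.

2.7446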